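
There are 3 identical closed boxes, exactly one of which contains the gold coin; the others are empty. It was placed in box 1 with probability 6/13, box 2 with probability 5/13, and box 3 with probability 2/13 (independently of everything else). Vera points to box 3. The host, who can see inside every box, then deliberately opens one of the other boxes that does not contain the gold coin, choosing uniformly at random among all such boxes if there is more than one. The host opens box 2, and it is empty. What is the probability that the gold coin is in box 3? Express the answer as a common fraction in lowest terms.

Condition on the true location of the gold coin.
If it is in box 1 (prior 6/13): the host has no choice, probability 1; weight (6/13)·1 = 6/13.
If it is in box 2 (prior 5/13): the host opened box 2, so this case is ruled out; weight (5/13)·0 = 0.
If it is in box 3 (prior 2/13): the host has 2 equally likely choices, so probability 1/2; weight (2/13)·(1/2) = 1/13.
The weights sum to 7/13.
So P(the gold coin in box 3 | the host opened box 2) = (1/13) / (7/13) = 1/7.

1/7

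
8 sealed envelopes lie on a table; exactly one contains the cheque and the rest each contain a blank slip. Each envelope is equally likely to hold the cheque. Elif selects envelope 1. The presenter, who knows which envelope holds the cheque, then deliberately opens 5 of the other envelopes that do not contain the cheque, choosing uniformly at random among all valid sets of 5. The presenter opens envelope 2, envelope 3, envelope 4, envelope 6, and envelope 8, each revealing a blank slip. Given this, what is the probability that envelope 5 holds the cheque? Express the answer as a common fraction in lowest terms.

Apply Bayes' rule, conditioning on where the cheque actually is.
If it is in envelope 1 (prior 1/8): the presenter has 21 equally likely choices, so probability 1/21; weight (1/8)·(1/21) = 1/168.
If it is in any of envelopes 2, 3, 4, 6, and 8 (prior 1/8 each): that envelope was opened and seen not to hold the prize — ruled out; weight (1/8)·0 = 0 each.
If it is in either of envelopes 5 and 7 (prior 1/8 each): the presenter has 6 equally likely choices, so probability 1/6; weight (1/8)·(1/6) = 1/48 each.
The weights sum to 1/21.
So P(the cheque in envelope 5 | the presenter opened envelope 2, envelope 3, envelope 4, envelope 6, and envelope 8) = (1/48) / (1/21) = 7/16.

7/16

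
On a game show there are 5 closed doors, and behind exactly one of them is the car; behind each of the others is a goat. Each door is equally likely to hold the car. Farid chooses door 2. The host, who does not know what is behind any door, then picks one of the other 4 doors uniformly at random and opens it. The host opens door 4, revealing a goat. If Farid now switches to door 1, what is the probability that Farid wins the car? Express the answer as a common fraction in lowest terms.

1/4

Condition on the true location of the car.
If it is behind any of doors 1, 2, 3, and 5 (prior 1/5 each): the host picks door 4 with probability 1/4 regardless, and it is not the prize; weight (1/5)·(1/4) = 1/20 each.
If it is behind door 4 (prior 1/5): the host opened door 4, so this case is ruled out; weight (1/5)·0 = 0.
The weights sum to 1/5.
So P(the car behind door 1 | the host opened door 4) = (1/20) / (1/5) = 1/4.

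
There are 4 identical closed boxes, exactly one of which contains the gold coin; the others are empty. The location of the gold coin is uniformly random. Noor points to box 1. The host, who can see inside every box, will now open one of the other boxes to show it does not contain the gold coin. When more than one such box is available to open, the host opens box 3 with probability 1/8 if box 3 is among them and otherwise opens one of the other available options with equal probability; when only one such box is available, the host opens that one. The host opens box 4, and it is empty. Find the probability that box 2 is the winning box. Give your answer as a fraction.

14/29

Apply Bayes' rule, conditioning on where the gold coin actually is.
If it is in box 1 (prior 1/4): box 3 is available but not opened; box 4 gets probability (1 − 1/8)/2 = 7/16; weight (1/4)·(7/16) = 7/64.
If it is in box 2 (prior 1/4): box 3 is available but not opened, probability 7/8; weight (1/4)·(7/8) = 7/32.
If it is in box 3 (prior 1/4): box 3 holds the prize so is unavailable; the host chooses uniformly among the 2 others, probability 1/2; weight (1/4)·(1/2) = 1/8.
If it is in box 4 (prior 1/4): the host opened box 4, so this case is ruled out; weight (1/4)·0 = 0.
The weights sum to 29/64.
So P(the gold coin in box 2 | the host opened box 4) = (7/32) / (29/64) = 14/29.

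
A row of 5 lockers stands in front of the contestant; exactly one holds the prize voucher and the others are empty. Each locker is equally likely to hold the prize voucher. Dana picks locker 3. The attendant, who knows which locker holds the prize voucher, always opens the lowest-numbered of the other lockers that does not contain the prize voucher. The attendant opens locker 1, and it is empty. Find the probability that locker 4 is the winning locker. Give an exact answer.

1/4

Apply Bayes' rule, conditioning on where the prize voucher actually is.
If it is in locker 1 (prior 1/5): the attendant opened locker 1, so this case is ruled out; weight (1/5)·0 = 0.
If it is in any of lockers 2, 3, 4, and 5 (prior 1/5 each): locker 1 is the lowest-numbered option available, probability 1; weight (1/5)·1 = 1/5 each.
The weights sum to 4/5.
So P(the prize voucher in locker 4 | the attendant opened locker 1) = (1/5) / (4/5) = 1/4.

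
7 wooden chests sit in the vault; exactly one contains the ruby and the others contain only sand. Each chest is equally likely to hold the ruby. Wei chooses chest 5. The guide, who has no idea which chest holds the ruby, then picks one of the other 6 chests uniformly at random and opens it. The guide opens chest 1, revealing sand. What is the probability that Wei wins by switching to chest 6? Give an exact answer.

Consider each possible location of the ruby in turn.
If it is in chest 1 (prior 1/7): the guide opened chest 1, so this case is ruled out; weight (1/7)·0 = 0.
If it is in any of chests 2, 3, 4, 5, 6, and 7 (prior 1/7 each): the guide picks chest 1 with probability 1/6 regardless, and it is not the prize; weight (1/7)·(1/6) = 1/42 each.
The weights sum to 1/7.
So P(the ruby in chest 6 | the guide opened chest 1) = (1/42) / (1/7) = 1/6.

1/6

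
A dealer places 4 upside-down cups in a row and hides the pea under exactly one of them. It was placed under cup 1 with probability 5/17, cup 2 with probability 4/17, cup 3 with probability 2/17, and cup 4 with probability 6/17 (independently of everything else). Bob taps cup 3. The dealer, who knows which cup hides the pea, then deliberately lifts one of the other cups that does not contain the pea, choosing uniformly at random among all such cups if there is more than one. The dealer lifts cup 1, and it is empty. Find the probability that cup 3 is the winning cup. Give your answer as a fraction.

2/17

Consider each possible location of the pea in turn.
If it is under cup 1 (prior 5/17): the dealer opened cup 1, so this case is ruled out; weight (5/17)·0 = 0.
If it is under cup 2 (prior 4/17): the dealer has 2 equally likely choices, so probability 1/2; weight (4/17)·(1/2) = 2/17.
If it is under cup 3 (prior 2/17): the dealer has 3 equally likely choices, so probability 1/3; weight (2/17)·(1/3) = 2/51.
If it is under cup 4 (prior 6/17): the dealer has 2 equally likely choices, so probability 1/2; weight (6/17)·(1/2) = 3/17.
The weights sum to 1/3.
So P(the pea under cup 3 | the dealer opened cup 1) = (2/51) / (1/3) = 2/17.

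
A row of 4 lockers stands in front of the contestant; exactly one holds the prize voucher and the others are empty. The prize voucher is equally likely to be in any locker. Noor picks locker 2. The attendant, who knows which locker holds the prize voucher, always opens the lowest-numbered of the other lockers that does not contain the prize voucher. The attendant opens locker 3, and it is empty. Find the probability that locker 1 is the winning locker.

Condition on the true location of the prize voucher.
If it is in locker 1 (prior 1/4): locker 3 is the lowest-numbered option available, probability 1; weight (1/4)·1 = 1/4.
If it is in either of lockers 2 and 4 (prior 1/4 each): the attendant would have opened locker 1 instead, probability 0; weight (1/4)·0 = 0 each.
If it is in locker 3 (prior 1/4): the attendant opened locker 3, so this case is ruled out; weight (1/4)·0 = 0.
The weights sum to 1/4.
So P(the prize voucher in locker 1 | the attendant opened locker 3) = (1/4) / (1/4) = 1.

1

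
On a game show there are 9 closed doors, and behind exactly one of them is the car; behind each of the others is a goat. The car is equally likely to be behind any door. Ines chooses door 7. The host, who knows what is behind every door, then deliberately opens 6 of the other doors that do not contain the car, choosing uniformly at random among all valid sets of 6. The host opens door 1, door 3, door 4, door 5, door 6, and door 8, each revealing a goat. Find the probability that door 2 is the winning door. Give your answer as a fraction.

4/9

Consider each possible location of the car in turn.
If it is behind any of doors 1, 3, 4, 5, 6, and 8 (prior 1/9 each): that door was opened and seen not to hold the prize — ruled out; weight (1/9)·0 = 0 each.
If it is behind either of doors 2 and 9 (prior 1/9 each): the host has 7 equally likely choices, so probability 1/7; weight (1/9)·(1/7) = 1/63 each.
If it is behind door 7 (prior 1/9): the host has 28 equally likely choices, so probability 1/28; weight (1/9)·(1/28) = 1/252.
The weights sum to 1/28.
So P(the car behind door 2 | the host opened door 1, door 3, door 4, door 5, door 6, and door 8) = (1/63) / (1/28) = 4/9.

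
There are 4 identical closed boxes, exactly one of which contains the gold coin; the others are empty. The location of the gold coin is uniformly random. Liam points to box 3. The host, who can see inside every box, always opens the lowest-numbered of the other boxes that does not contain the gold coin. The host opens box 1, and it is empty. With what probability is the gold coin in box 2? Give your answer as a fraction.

1/3

Condition on the true location of the gold coin.
If it is in box 1 (prior 1/4): the host opened box 1, so this case is ruled out; weight (1/4)·0 = 0.
If it is in any of boxes 2, 3, and 4 (prior 1/4 each): box 1 is the lowest-numbered option available, probability 1; weight (1/4)·1 = 1/4 each.
The weights sum to 3/4.
So P(the gold coin in box 2 | the host opened box 1) = (1/4) / (3/4) = 1/3.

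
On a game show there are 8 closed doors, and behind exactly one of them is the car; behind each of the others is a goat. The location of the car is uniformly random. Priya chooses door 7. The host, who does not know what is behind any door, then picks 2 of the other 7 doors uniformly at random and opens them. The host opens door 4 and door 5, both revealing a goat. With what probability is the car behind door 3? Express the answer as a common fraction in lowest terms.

1/6

Consider each possible location of the car in turn.
If it is behind any of doors 1, 2, 3, 6, 7, and 8 (prior 1/8 each): the host picks exactly this set with probability 1/21 regardless, and none is the prize; weight (1/8)·(1/21) = 1/168 each.
If it is behind either of doors 4 and 5 (prior 1/8 each): that door was opened and seen not to hold the prize — ruled out; weight (1/8)·0 = 0 each.
The weights sum to 1/28.
So P(the car behind door 3 | the host opened door 4 and door 5) = (1/168) / (1/28) = 1/6.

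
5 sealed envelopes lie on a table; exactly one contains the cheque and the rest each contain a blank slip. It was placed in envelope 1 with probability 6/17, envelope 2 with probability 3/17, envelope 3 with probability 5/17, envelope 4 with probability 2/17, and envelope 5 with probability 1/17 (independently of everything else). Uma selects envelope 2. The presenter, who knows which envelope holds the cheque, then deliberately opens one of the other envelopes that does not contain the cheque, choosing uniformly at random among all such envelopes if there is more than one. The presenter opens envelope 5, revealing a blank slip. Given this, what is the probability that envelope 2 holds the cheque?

9/61

Apply Bayes' rule, conditioning on where the cheque actually is.
If it is in envelope 1 (prior 6/17): the presenter has 3 equally likely choices, so probability 1/3; weight (6/17)·(1/3) = 2/17.
If it is in envelope 2 (prior 3/17): the presenter has 4 equally likely choices, so probability 1/4; weight (3/17)·(1/4) = 3/68.
If it is in envelope 3 (prior 5/17): the presenter has 3 equally likely choices, so probability 1/3; weight (5/17)·(1/3) = 5/51.
If it is in envelope 4 (prior 2/17): the presenter has 3 equally likely choices, so probability 1/3; weight (2/17)·(1/3) = 2/51.
If it is in envelope 5 (prior 1/17): the presenter opened envelope 5, so this case is ruled out; weight (1/17)·0 = 0.
The weights sum to 61/204.
So P(the cheque in envelope 2 | the presenter opened envelope 5) = (3/68) / (61/204) = 9/61.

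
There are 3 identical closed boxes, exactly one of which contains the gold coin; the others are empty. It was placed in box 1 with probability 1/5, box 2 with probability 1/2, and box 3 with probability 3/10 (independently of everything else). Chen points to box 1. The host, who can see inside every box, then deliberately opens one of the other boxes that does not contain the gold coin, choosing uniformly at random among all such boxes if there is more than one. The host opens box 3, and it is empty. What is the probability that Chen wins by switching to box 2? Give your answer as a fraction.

Apply Bayes' rule, conditioning on where the gold coin actually is.
If it is in box 1 (prior 1/5): the host has 2 equally likely choices, so probability 1/2; weight (1/5)·(1/2) = 1/10.
If it is in box 2 (prior 1/2): the host has no choice, probability 1; weight (1/2)·1 = 1/2.
If it is in box 3 (prior 3/10): the host opened box 3, so this case is ruled out; weight (3/10)·0 = 0.
The weights sum to 3/5.
So P(the gold coin in box 2 | the host opened box 3) = (1/2) / (3/5) = 5/6.

5/6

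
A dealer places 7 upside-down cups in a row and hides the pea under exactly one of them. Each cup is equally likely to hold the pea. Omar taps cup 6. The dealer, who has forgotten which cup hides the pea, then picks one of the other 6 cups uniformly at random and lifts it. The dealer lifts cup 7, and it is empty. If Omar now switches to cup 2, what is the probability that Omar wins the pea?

Condition on the true location of the pea.
If it is under any of cups 1, 2, 3, 4, 5, and 6 (prior 1/7 each): the dealer picks cup 7 with probability 1/6 regardless, and it is not the prize; weight (1/7)·(1/6) = 1/42 each.
If it is under cup 7 (prior 1/7): the dealer opened cup 7, so this case is ruled out; weight (1/7)·0 = 0.
The weights sum to 1/7.
So P(the pea under cup 2 | the dealer opened cup 7) = (1/42) / (1/7) = 1/6.

1/6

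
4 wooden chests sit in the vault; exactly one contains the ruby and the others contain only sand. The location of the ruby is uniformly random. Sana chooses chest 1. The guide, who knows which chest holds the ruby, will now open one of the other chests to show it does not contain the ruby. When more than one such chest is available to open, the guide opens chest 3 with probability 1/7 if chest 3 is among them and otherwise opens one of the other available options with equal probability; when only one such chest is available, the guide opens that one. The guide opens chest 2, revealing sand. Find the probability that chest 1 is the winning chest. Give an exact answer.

6/25

Condition on the true location of the ruby.
If it is in chest 1 (prior 1/4): chest 3 is available but not opened; chest 2 gets probability (1 − 1/7)/2 = 3/7; weight (1/4)·(3/7) = 3/28.
If it is in chest 2 (prior 1/4): the guide opened chest 2, so this case is ruled out; weight (1/4)·0 = 0.
If it is in chest 3 (prior 1/4): chest 3 holds the prize so is unavailable; the guide chooses uniformly among the 2 others, probability 1/2; weight (1/4)·(1/2) = 1/8.
If it is in chest 4 (prior 1/4): chest 3 is available but not opened, probability 6/7; weight (1/4)·(6/7) = 3/14.
The weights sum to 25/56.
So P(the ruby in chest 1 | the guide opened chest 2) = (3/28) / (25/56) = 6/25.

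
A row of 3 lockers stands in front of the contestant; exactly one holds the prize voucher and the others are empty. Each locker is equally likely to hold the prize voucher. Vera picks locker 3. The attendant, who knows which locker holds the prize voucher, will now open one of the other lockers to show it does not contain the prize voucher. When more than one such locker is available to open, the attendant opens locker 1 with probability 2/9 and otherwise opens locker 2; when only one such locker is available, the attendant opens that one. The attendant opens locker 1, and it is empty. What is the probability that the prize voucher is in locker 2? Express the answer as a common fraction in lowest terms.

9/11

Consider each possible location of the prize voucher in turn.
If it is in locker 1 (prior 1/3): the attendant opened locker 1, so this case is ruled out; weight (1/3)·0 = 0.
If it is in locker 2 (prior 1/3): only locker 1 is available, probability 1; weight (1/3)·1 = 1/3.
If it is in locker 3 (prior 1/3): locker 1 is available, opened with probability 2/9; weight (1/3)·(2/9) = 2/27.
The weights sum to 11/27.
So P(the prize voucher in locker 2 | the attendant opened locker 1) = (1/3) / (11/27) = 9/11.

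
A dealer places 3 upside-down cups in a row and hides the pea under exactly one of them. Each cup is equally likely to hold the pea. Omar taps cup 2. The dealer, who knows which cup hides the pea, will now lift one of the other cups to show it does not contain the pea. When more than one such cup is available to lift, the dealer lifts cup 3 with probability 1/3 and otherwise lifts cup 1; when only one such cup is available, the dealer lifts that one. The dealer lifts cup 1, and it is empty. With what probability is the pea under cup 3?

3/5

Consider each possible location of the pea in turn.
If it is under cup 1 (prior 1/3): the dealer opened cup 1, so this case is ruled out; weight (1/3)·0 = 0.
If it is under cup 2 (prior 1/3): cup 3 is available but not opened, probability 2/3; weight (1/3)·(2/3) = 2/9.
If it is under cup 3 (prior 1/3): only cup 1 is available, probability 1; weight (1/3)·1 = 1/3.
The weights sum to 5/9.
So P(the pea under cup 3 | the dealer opened cup 1) = (1/3) / (5/9) = 3/5.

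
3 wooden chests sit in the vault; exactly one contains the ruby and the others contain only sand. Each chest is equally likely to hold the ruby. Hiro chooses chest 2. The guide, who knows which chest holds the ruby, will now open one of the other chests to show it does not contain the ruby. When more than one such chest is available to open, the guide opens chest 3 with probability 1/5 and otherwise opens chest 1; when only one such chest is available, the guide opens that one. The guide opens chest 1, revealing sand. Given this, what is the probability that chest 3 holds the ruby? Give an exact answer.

5/9

Apply Bayes' rule, conditioning on where the ruby actually is.
If it is in chest 1 (prior 1/3): the guide opened chest 1, so this case is ruled out; weight (1/3)·0 = 0.
If it is in chest 2 (prior 1/3): chest 3 is available but not opened, probability 4/5; weight (1/3)·(4/5) = 4/15.
If it is in chest 3 (prior 1/3): only chest 1 is available, probability 1; weight (1/3)·1 = 1/3.
The weights sum to 3/5.
So P(the ruby in chest 3 | the guide opened chest 1) = (1/3) / (3/5) = 5/9.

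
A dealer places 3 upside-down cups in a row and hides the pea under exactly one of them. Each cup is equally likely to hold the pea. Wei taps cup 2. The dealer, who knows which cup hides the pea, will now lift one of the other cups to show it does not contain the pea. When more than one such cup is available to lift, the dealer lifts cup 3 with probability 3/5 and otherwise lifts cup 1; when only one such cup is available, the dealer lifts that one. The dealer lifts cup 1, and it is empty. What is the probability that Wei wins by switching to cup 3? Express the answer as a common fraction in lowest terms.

5/7

Condition on the true location of the pea.
If it is under cup 1 (prior 1/3): the dealer opened cup 1, so this case is ruled out; weight (1/3)·0 = 0.
If it is under cup 2 (prior 1/3): cup 3 is available but not opened, probability 2/5; weight (1/3)·(2/5) = 2/15.
If it is under cup 3 (prior 1/3): only cup 1 is available, probability 1; weight (1/3)·1 = 1/3.
The weights sum to 7/15.
So P(the pea under cup 3 | the dealer opened cup 1) = (1/3) / (7/15) = 5/7.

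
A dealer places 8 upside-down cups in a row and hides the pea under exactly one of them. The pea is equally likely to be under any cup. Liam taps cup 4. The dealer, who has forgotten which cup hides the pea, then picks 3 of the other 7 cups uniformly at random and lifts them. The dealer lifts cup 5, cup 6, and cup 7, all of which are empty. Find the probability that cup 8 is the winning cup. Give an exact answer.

1/5

Because the dealer chose which cups to lift without knowing where the pea is, the choice is independent of the prize location. Learning that none of the 3 opened cups holds the pea simply rules out those 3 locations and leaves the remaining 5 cups still equally likely by symmetry.
So P(the pea under cup 8) = 1/5.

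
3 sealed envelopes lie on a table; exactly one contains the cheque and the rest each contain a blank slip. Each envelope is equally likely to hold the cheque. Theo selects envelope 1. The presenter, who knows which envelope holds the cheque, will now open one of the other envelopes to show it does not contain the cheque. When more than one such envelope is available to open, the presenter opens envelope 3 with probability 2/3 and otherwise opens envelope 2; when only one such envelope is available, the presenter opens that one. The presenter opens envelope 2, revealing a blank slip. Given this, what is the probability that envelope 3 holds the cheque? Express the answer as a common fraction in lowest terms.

Condition on the true location of the cheque.
If it is in envelope 1 (prior 1/3): envelope 3 is available but not opened, probability 1/3; weight (1/3)·(1/3) = 1/9.
If it is in envelope 2 (prior 1/3): the presenter opened envelope 2, so this case is ruled out; weight (1/3)·0 = 0.
If it is in envelope 3 (prior 1/3): only envelope 2 is available, probability 1; weight (1/3)·1 = 1/3.
The weights sum to 4/9.
So P(the cheque in envelope 3 | the presenter opened envelope 2) = (1/3) / (4/9) = 3/4.

3/4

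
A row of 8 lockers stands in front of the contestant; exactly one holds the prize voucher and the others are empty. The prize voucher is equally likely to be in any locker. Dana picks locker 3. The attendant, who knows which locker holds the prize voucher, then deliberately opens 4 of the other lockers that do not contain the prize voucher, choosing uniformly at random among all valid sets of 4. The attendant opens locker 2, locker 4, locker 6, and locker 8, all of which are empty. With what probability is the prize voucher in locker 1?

Consider each possible location of the prize voucher in turn.
If it is in any of lockers 1, 5, and 7 (prior 1/8 each): the attendant has 15 equally likely choices, so probability 1/15; weight (1/8)·(1/15) = 1/120 each.
If it is in any of lockers 2, 4, 6, and 8 (prior 1/8 each): that locker was opened and seen not to hold the prize — ruled out; weight (1/8)·0 = 0 each.
If it is in locker 3 (prior 1/8): the attendant has 35 equally likely choices, so probability 1/35; weight (1/8)·(1/35) = 1/280.
The weights sum to 1/35.
So P(the prize voucher in locker 1 | the attendant opened locker 2, locker 4, locker 6, and locker 8) = (1/120) / (1/35) = 7/24.

7/24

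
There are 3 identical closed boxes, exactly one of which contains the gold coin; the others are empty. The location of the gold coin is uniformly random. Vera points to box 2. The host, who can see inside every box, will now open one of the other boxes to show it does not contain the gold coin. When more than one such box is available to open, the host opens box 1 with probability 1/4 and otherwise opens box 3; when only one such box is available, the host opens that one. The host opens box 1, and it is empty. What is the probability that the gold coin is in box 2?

Condition on the true location of the gold coin.
If it is in box 1 (prior 1/3): the host opened box 1, so this case is ruled out; weight (1/3)·0 = 0.
If it is in box 2 (prior 1/3): box 1 is available, opened with probability 1/4; weight (1/3)·(1/4) = 1/12.
If it is in box 3 (prior 1/3): only box 1 is available, probability 1; weight (1/3)·1 = 1/3.
The weights sum to 5/12.
So P(the gold coin in box 2 | the host opened box 1) = (1/12) / (5/12) = 1/5.

1/5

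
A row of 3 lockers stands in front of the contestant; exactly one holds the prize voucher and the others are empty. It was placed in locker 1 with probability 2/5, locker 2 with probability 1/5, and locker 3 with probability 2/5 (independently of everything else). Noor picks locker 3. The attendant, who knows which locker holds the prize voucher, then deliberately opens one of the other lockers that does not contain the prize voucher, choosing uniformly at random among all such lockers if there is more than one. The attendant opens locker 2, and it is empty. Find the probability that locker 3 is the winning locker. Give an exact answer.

Apply Bayes' rule, conditioning on where the prize voucher actually is.
If it is in locker 1 (prior 2/5): the attendant has no choice, probability 1; weight (2/5)·1 = 2/5.
If it is in locker 2 (prior 1/5): the attendant opened locker 2, so this case is ruled out; weight (1/5)·0 = 0.
If it is in locker 3 (prior 2/5): the attendant has 2 equally likely choices, so probability 1/2; weight (2/5)·(1/2) = 1/5.
The weights sum to 3/5.
So P(the prize voucher in locker 3 | the attendant opened locker 2) = (1/5) / (3/5) = 1/3.

1/3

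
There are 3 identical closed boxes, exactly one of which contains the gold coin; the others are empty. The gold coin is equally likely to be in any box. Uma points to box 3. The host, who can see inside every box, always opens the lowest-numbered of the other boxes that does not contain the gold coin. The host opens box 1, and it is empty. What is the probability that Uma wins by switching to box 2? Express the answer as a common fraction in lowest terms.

1/2

Apply Bayes' rule, conditioning on where the gold coin actually is.
If it is in box 1 (prior 1/3): the host opened box 1, so this case is ruled out; weight (1/3)·0 = 0.
If it is in either of boxes 2 and 3 (prior 1/3 each): box 1 is the lowest-numbered option available, probability 1; weight (1/3)·1 = 1/3 each.
The weights sum to 2/3.
So P(the gold coin in box 2 | the host opened box 1) = (1/3) / (2/3) = 1/2.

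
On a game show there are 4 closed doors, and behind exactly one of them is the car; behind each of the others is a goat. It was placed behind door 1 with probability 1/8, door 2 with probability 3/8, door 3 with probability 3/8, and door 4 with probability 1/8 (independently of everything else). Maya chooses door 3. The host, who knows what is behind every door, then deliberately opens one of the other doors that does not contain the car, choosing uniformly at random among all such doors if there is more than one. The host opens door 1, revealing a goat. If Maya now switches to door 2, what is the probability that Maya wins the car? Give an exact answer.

Condition on the true location of the car.
If it is behind door 1 (prior 1/8): the host opened door 1, so this case is ruled out; weight (1/8)·0 = 0.
If it is behind door 2 (prior 3/8): the host has 2 equally likely choices, so probability 1/2; weight (3/8)·(1/2) = 3/16.
If it is behind door 3 (prior 3/8): the host has 3 equally likely choices, so probability 1/3; weight (3/8)·(1/3) = 1/8.
If it is behind door 4 (prior 1/8): the host has 2 equally likely choices, so probability 1/2; weight (1/8)·(1/2) = 1/16.
The weights sum to 3/8.
So P(the car behind door 2 | the host opened door 1) = (3/16) / (3/8) = 1/2.

1/2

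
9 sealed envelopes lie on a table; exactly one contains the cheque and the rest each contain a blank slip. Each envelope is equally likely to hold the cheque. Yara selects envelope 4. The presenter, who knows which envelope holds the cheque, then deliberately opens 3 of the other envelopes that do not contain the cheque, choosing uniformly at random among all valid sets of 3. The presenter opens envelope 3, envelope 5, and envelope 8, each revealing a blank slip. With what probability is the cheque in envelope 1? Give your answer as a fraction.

8/45

Condition on the true location of the cheque.
If it is in any of envelopes 1, 2, 6, 7, and 9 (prior 1/9 each): the presenter has 35 equally likely choices, so probability 1/35; weight (1/9)·(1/35) = 1/315 each.
If it is in any of envelopes 3, 5, and 8 (prior 1/9 each): that envelope was opened and seen not to hold the prize — ruled out; weight (1/9)·0 = 0 each.
If it is in envelope 4 (prior 1/9): the presenter has 56 equally likely choices, so probability 1/56; weight (1/9)·(1/56) = 1/504.
The weights sum to 1/56.
So P(the cheque in envelope 1 | the presenter opened envelope 3, envelope 5, and envelope 8) = (1/315) / (1/56) = 8/45.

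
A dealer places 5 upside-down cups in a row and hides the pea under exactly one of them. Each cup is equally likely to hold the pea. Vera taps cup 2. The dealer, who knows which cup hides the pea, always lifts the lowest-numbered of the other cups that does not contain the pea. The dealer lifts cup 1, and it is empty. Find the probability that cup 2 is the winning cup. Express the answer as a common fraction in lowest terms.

Consider each possible location of the pea in turn.
If it is under cup 1 (prior 1/5): the dealer opened cup 1, so this case is ruled out; weight (1/5)·0 = 0.
If it is under any of cups 2, 3, 4, and 5 (prior 1/5 each): cup 1 is the lowest-numbered option available, probability 1; weight (1/5)·1 = 1/5 each.
The weights sum to 4/5.
So P(the pea under cup 2 | the dealer opened cup 1) = (1/5) / (4/5) = 1/4.

1/4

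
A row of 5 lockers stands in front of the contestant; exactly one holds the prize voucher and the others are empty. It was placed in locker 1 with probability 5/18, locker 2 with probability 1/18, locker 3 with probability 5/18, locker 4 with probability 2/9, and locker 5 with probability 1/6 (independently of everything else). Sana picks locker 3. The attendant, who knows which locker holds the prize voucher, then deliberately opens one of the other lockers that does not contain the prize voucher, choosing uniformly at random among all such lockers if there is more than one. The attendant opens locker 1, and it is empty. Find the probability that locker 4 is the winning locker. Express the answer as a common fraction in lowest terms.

16/47

Apply Bayes' rule, conditioning on where the prize voucher actually is.
If it is in locker 1 (prior 5/18): the attendant opened locker 1, so this case is ruled out; weight (5/18)·0 = 0.
If it is in locker 2 (prior 1/18): the attendant has 3 equally likely choices, so probability 1/3; weight (1/18)·(1/3) = 1/54.
If it is in locker 3 (prior 5/18): the attendant has 4 equally likely choices, so probability 1/4; weight (5/18)·(1/4) = 5/72.
If it is in locker 4 (prior 2/9): the attendant has 3 equally likely choices, so probability 1/3; weight (2/9)·(1/3) = 2/27.
If it is in locker 5 (prior 1/6): the attendant has 3 equally likely choices, so probability 1/3; weight (1/6)·(1/3) = 1/18.
The weights sum to 47/216.
So P(the prize voucher in locker 4 | the attendant opened locker 1) = (2/27) / (47/216) = 16/47.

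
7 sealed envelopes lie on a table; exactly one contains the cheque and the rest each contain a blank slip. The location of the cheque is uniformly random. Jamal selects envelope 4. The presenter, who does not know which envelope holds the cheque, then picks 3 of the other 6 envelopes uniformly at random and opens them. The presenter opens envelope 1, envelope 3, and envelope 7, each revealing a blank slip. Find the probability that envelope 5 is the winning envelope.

1/4

Condition on the true location of the cheque.
If it is in any of envelopes 1, 3, and 7 (prior 1/7 each): that envelope was opened and seen not to hold the prize — ruled out; weight (1/7)·0 = 0 each.
If it is in any of envelopes 2, 4, 5, and 6 (prior 1/7 each): the presenter picks exactly this set with probability 1/20 regardless, and none is the prize; weight (1/7)·(1/20) = 1/140 each.
The weights sum to 1/35.
So P(the cheque in envelope 5 | the presenter opened envelope 1, envelope 3, and envelope 7) = (1/140) / (1/35) = 1/4.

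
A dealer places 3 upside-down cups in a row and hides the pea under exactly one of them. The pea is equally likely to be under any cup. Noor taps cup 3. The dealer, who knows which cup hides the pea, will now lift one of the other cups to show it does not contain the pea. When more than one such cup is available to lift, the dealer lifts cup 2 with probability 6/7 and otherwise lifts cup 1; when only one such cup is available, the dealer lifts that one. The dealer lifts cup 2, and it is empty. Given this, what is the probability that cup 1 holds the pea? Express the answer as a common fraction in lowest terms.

7/13

Consider each possible location of the pea in turn.
If it is under cup 1 (prior 1/3): only cup 2 is available, probability 1; weight (1/3)·1 = 1/3.
If it is under cup 2 (prior 1/3): the dealer opened cup 2, so this case is ruled out; weight (1/3)·0 = 0.
If it is under cup 3 (prior 1/3): cup 2 is available, opened with probability 6/7; weight (1/3)·(6/7) = 2/7.
The weights sum to 13/21.
So P(the pea under cup 1 | the dealer opened cup 2) = (1/3) / (13/21) = 7/13.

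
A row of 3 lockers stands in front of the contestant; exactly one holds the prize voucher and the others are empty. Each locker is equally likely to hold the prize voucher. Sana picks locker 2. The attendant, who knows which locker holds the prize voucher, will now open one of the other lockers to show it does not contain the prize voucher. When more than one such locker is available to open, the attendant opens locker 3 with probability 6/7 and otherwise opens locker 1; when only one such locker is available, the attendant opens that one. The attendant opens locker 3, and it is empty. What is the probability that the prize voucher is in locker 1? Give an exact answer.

Condition on the true location of the prize voucher.
If it is in locker 1 (prior 1/3): only locker 3 is available, probability 1; weight (1/3)·1 = 1/3.
If it is in locker 2 (prior 1/3): locker 3 is available, opened with probability 6/7; weight (1/3)·(6/7) = 2/7.
If it is in locker 3 (prior 1/3): the attendant opened locker 3, so this case is ruled out; weight (1/3)·0 = 0.
The weights sum to 13/21.
So P(the prize voucher in locker 1 | the attendant opened locker 3) = (1/3) / (13/21) = 7/13.

7/13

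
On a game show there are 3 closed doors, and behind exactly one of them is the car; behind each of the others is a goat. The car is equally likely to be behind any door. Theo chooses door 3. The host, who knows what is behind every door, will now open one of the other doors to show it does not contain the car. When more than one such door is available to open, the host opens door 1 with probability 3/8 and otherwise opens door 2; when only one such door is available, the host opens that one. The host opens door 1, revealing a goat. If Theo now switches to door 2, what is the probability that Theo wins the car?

8/11

Condition on the true location of the car.
If it is behind door 1 (prior 1/3): the host opened door 1, so this case is ruled out; weight (1/3)·0 = 0.
If it is behind door 2 (prior 1/3): only door 1 is available, probability 1; weight (1/3)·1 = 1/3.
If it is behind door 3 (prior 1/3): door 1 is available, opened with probability 3/8; weight (1/3)·(3/8) = 1/8.
The weights sum to 11/24.
So P(the car behind door 2 | the host opened door 1) = (1/3) / (11/24) = 8/11.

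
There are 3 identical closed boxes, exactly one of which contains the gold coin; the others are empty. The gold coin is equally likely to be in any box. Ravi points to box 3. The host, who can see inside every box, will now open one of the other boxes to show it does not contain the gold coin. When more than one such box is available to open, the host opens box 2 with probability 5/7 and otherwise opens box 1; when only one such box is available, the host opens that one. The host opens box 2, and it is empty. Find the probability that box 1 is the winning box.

Apply Bayes' rule, conditioning on where the gold coin actually is.
If it is in box 1 (prior 1/3): only box 2 is available, probability 1; weight (1/3)·1 = 1/3.
If it is in box 2 (prior 1/3): the host opened box 2, so this case is ruled out; weight (1/3)·0 = 0.
If it is in box 3 (prior 1/3): box 2 is available, opened with probability 5/7; weight (1/3)·(5/7) = 5/21.
The weights sum to 4/7.
So P(the gold coin in box 1 | the host opened box 2) = (1/3) / (4/7) = 7/12.

7/12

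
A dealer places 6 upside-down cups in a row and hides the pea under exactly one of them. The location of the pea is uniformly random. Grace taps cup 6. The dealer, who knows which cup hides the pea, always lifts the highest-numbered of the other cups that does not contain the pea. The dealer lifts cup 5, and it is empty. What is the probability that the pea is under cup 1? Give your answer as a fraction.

1/5

Consider each possible location of the pea in turn.
If it is under any of cups 1, 2, 3, 4, and 6 (prior 1/6 each): cup 5 is the highest-numbered option available, probability 1; weight (1/6)·1 = 1/6 each.
If it is under cup 5 (prior 1/6): the dealer opened cup 5, so this case is ruled out; weight (1/6)·0 = 0.
The weights sum to 5/6.
So P(the pea under cup 1 | the dealer opened cup 5) = (1/6) / (5/6) = 1/5.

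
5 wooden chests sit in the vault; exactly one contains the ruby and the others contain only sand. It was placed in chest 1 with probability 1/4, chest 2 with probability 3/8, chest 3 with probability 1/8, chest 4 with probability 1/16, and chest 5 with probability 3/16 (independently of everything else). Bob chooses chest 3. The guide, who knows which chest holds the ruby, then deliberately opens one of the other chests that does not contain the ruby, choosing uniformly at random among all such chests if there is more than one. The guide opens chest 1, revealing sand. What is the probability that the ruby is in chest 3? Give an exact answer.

3/23

Apply Bayes' rule, conditioning on where the ruby actually is.
If it is in chest 1 (prior 1/4): the guide opened chest 1, so this case is ruled out; weight (1/4)·0 = 0.
If it is in chest 2 (prior 3/8): the guide has 3 equally likely choices, so probability 1/3; weight (3/8)·(1/3) = 1/8.
If it is in chest 3 (prior 1/8): the guide has 4 equally likely choices, so probability 1/4; weight (1/8)·(1/4) = 1/32.
If it is in chest 4 (prior 1/16): the guide has 3 equally likely choices, so probability 1/3; weight (1/16)·(1/3) = 1/48.
If it is in chest 5 (prior 3/16): the guide has 3 equally likely choices, so probability 1/3; weight (3/16)·(1/3) = 1/16.
The weights sum to 23/96.
So P(the ruby in chest 3 | the guide opened chest 1) = (1/32) / (23/96) = 3/23.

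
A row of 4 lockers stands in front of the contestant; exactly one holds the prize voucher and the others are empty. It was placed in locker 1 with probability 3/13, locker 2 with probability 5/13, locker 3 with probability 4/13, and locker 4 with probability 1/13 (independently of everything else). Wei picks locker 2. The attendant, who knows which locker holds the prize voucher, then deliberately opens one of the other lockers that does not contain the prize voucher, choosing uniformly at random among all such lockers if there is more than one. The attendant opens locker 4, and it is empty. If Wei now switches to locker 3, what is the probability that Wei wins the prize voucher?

12/31

Apply Bayes' rule, conditioning on where the prize voucher actually is.
If it is in locker 1 (prior 3/13): the attendant has 2 equally likely choices, so probability 1/2; weight (3/13)·(1/2) = 3/26.
If it is in locker 2 (prior 5/13): the attendant has 3 equally likely choices, so probability 1/3; weight (5/13)·(1/3) = 5/39.
If it is in locker 3 (prior 4/13): the attendant has 2 equally likely choices, so probability 1/2; weight (4/13)·(1/2) = 2/13.
If it is in locker 4 (prior 1/13): the attendant opened locker 4, so this case is ruled out; weight (1/13)·0 = 0.
The weights sum to 31/78.
So P(the prize voucher in locker 3 | the attendant opened locker 4) = (2/13) / (31/78) = 12/31.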